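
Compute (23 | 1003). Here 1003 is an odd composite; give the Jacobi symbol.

1

Reciprocity: 23 ≡ 3 and 1003 ≡ 3 (mod 4), so (23/1003) = −(1003/23).
Reduce top mod 23: now compute (14/23).
Pull out 2: since 23 ≡ 7 (mod 8), (2/23) = +1.
Reciprocity: 7 ≡ 3 and 23 ≡ 3 (mod 4), so (7/23) = −(23/7).
Reduce top mod 7: now compute (2/7).
Pull out 2: since 7 ≡ 7 (mod 8), (2/7) = +1.
Reached (1/7) = 1. Collecting the sign flips along the way, the symbol is +1.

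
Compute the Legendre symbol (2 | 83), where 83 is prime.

-1

Pull out 2: since 83 ≡ 3 (mod 8), (2/83) = -1.
Reached (1/83) = 1. Collecting the sign flips along the way, the symbol is -1.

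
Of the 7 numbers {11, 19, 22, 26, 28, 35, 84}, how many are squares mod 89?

3

(11/89) = +1 → QR.
(19/89) = -1 → non-residue.
(22/89) = +1 → QR.
(26/89) = -1 → non-residue.
(28/89) = -1 → non-residue.
(35/89) = -1 → non-residue.
(84/89) = +1 → QR.
Total quadratic residues among the 7: 3.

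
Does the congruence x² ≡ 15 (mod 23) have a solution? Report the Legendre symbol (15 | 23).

-1

Reciprocity: 15 ≡ 3 and 23 ≡ 3 (mod 4), so (15/23) = −(23/15).
Reduce top mod 15: now compute (8/15).
Pull out 2^3: since 15 ≡ 7 (mod 8), (2/15) = +1, so (2/15)^3 = +1.
Reached (1/15) = 1. Collecting the sign flips along the way, the symbol is -1.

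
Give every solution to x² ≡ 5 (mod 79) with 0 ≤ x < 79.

Since 79 ≡ 3 (mod 4), a square root of 5 is 5^((79+1)/4) = 5^20 mod 79.
Repeated squaring: 5^2≡25, 5^4≡72, 5^8≡49, 5^16≡31 (mod 79).
5^20 = 5^(16+4) ≡ 20 (mod 79).
Check: 20² = 400 ≡ 5 (mod 79). The two roots are 20 and 59.

20, 59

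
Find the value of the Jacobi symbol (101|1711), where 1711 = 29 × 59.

1

Reciprocity: 101 ≡ 1 and 1711 ≡ 3 (mod 4), so (101/1711) = +(1711/101).
Reduce top mod 101: now compute (95/101).
Reciprocity: 95 ≡ 3 and 101 ≡ 1 (mod 4), so (95/101) = +(101/95).
Reduce top mod 95: now compute (6/95).
Pull out 2: since 95 ≡ 7 (mod 8), (2/95) = +1.
Reciprocity: 3 ≡ 3 and 95 ≡ 3 (mod 4), so (3/95) = −(95/3).
Reduce top mod 3: now compute (2/3).
Pull out 2: since 3 ≡ 3 (mod 8), (2/3) = -1.
Reached (1/3) = 1. Collecting the sign flips along the way, the symbol is +1.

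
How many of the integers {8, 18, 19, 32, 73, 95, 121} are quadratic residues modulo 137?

(8/137) = +1 → QR.
(18/137) = +1 → QR.
(19/137) = +1 → QR.
(32/137) = +1 → QR.
(73/137) = +1 → QR.
(95/137) = -1 → non-residue.
(121/137) = +1 → QR.
Total quadratic residues among the 7: 6.

6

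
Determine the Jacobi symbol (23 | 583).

-1

Reciprocity: 23 ≡ 3 and 583 ≡ 3 (mod 4), so (23/583) = −(583/23).
Reduce top mod 23: now compute (8/23).
Pull out 2^3: since 23 ≡ 7 (mod 8), (2/23) = +1, so (2/23)^3 = +1.
Reached (1/23) = 1. Collecting the sign flips along the way, the symbol is -1.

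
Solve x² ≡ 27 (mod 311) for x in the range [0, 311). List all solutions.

75, 236

Since 311 ≡ 3 (mod 4), a square root of 27 is 27^((311+1)/4) = 27^78 mod 311.
Repeated squaring: 27^2≡107, 27^4≡253, 27^8≡254, 27^16≡139, 27^32≡39, 27^64≡277 (mod 311).
27^78 = 27^(64+8+4+2) ≡ 75 (mod 311).
Check: 75² = 5625 ≡ 27 (mod 311). The two roots are 75 and 236.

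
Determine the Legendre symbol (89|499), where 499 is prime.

Euler's criterion: (89/499) ≡ 89^249 (mod 499).
89^2 ≡ 436 (mod 499)
89^4 ≡ 476 (mod 499)
89^8 ≡ 30 (mod 499)
89^16 ≡ 401 (mod 499)
89^32 ≡ 123 (mod 499)
89^64 ≡ 159 (mod 499)
89^128 ≡ 331 (mod 499)
89^249 = 89^(128+64+32+16+8+1) ≡ 498 (mod 499).
Result is 498 ≡ −1, so (89/499) = −1.

-1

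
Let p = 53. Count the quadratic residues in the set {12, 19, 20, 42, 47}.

(12/53) = -1 → non-residue.
(19/53) = -1 → non-residue.
(20/53) = -1 → non-residue.
(42/53) = +1 → QR.
(47/53) = +1 → QR.
Total quadratic residues among the 5: 2.

2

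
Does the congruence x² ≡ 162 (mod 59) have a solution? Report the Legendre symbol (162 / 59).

-1

First reduce: 162 ≡ 44 (mod 59).
Pull out 2^2: since 59 ≡ 3 (mod 8), (2/59) = -1, so (2/59)^2 = +1.
Reciprocity: 11 ≡ 3 and 59 ≡ 3 (mod 4), so (11/59) = −(59/11).
Reduce top mod 11: now compute (4/11).
Pull out 2^2: since 11 ≡ 3 (mod 8), (2/11) = -1, so (2/11)^2 = +1.
Reached (1/11) = 1. Collecting the sign flips along the way, the symbol is -1.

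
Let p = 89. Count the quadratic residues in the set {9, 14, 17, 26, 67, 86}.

(9/89) = +1 → QR.
(14/89) = -1 → non-residue.
(17/89) = +1 → QR.
(26/89) = -1 → non-residue.
(67/89) = +1 → QR.
(86/89) = -1 → non-residue.
Total quadratic residues among the 6: 3.

3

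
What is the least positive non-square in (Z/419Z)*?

2

(2/419) = −1, so 2 is the smallest positive non-residue mod 419.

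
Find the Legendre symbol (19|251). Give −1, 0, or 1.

Euler's criterion: (19/251) ≡ 19^125 (mod 251).
19^2 ≡ 110 (mod 251)
19^4 ≡ 52 (mod 251)
19^8 ≡ 194 (mod 251)
19^16 ≡ 237 (mod 251)
19^32 ≡ 196 (mod 251)
19^64 ≡ 13 (mod 251)
19^125 = 19^(64+32+16+8+4+1) ≡ 250 (mod 251).
Result is 250 ≡ −1, so (19/251) = −1.

-1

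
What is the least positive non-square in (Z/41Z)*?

(2/41) = +1, so 2 is a residue.
(3/41) = −1, so 3 is the smallest positive non-residue mod 41.

3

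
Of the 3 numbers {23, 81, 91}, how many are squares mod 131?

2

(23/131) = -1 → non-residue.
(81/131) = +1 → QR.
(91/131) = +1 → QR.
Total quadratic residues among the 3: 2.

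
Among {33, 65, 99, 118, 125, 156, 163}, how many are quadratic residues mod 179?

(33/179) = -1 → non-residue.
(65/179) = +1 → QR.
(99/179) = -1 → non-residue.
(118/179) = -1 → non-residue.
(125/179) = +1 → QR.
(156/179) = +1 → QR.
(163/179) = -1 → non-residue.
Total quadratic residues among the 7: 3.

3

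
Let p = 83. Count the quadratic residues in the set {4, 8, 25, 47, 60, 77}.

(4/83) = +1 → QR.
(8/83) = -1 → non-residue.
(25/83) = +1 → QR.
(47/83) = -1 → non-residue.
(60/83) = -1 → non-residue.
(77/83) = +1 → QR.
Total quadratic residues among the 6: 3.

3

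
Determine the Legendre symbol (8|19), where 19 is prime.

Euler's criterion: (8/19) ≡ 8^9 (mod 19).
8^2 ≡ 7 (mod 19)
8^4 ≡ 11 (mod 19)
8^8 ≡ 7 (mod 19)
8^9 = 8^(8+1) ≡ 18 (mod 19).
Result is 18 ≡ −1, so (8/19) = −1.

-1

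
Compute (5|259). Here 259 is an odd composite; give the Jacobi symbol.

1

Reciprocity: 5 ≡ 1 and 259 ≡ 3 (mod 4), so (5/259) = +(259/5).
Reduce top mod 5: now compute (4/5).
Pull out 2^2: since 5 ≡ 5 (mod 8), (2/5) = -1, so (2/5)^2 = +1.
Reached (1/5) = 1. Collecting the sign flips along the way, the symbol is +1.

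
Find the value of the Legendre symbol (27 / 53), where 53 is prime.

-1

Reciprocity: 27 ≡ 3 and 53 ≡ 1 (mod 4), so (27/53) = +(53/27).
Reduce top mod 27: now compute (26/27).
Pull out 2: since 27 ≡ 3 (mod 8), (2/27) = -1.
Reciprocity: 13 ≡ 1 and 27 ≡ 3 (mod 4), so (13/27) = +(27/13).
Reduce top mod 13: now compute (1/13).
Reached (1/13) = 1. Collecting the sign flips along the way, the symbol is -1.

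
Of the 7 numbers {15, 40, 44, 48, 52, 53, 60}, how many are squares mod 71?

(15/71) = +1 → QR.
(40/71) = +1 → QR.
(44/71) = -1 → non-residue.
(48/71) = +1 → QR.
(52/71) = -1 → non-residue.
(53/71) = -1 → non-residue.
(60/71) = +1 → QR.
Total quadratic residues among the 7: 4.

4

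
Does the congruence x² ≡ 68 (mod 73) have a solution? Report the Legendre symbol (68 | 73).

-1

Pull out 2^2: since 73 ≡ 1 (mod 8), (2/73) = +1, so (2/73)^2 = +1.
Reciprocity: 17 ≡ 1 and 73 ≡ 1 (mod 4), so (17/73) = +(73/17).
Reduce top mod 17: now compute (5/17).
Reciprocity: 5 ≡ 1 and 17 ≡ 1 (mod 4), so (5/17) = +(17/5).
Reduce top mod 5: now compute (2/5).
Pull out 2: since 5 ≡ 5 (mod 8), (2/5) = -1.
Reached (1/5) = 1. Collecting the sign flips along the way, the symbol is -1.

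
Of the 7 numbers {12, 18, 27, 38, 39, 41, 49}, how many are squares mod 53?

(12/53) = -1 → non-residue.
(18/53) = -1 → non-residue.
(27/53) = -1 → non-residue.
(38/53) = +1 → QR.
(39/53) = -1 → non-residue.
(41/53) = -1 → non-residue.
(49/53) = +1 → QR.
Total quadratic residues among the 7: 2.

2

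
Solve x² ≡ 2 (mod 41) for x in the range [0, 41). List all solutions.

17, 24

41 ≡ 1 (mod 4), so we find a root by search.
Trying successive values, 17² = 289 ≡ 2 (mod 41). The other root is 41 − 17 = 24.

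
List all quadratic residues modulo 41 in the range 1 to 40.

1,2,4,5,8,9,10,16,18,20,21,23,25,31,32,33,36,37,39,40

Square k = 1,…,20 (k and 41−k give the same square):
1²=1, 2²=4, 3²=9, 4²=16, 5²=25, 6²=36, 7²≡8, 8²≡23, 9²≡40, 10²≡18, 11²≡39, 12²≡21, 13²≡5, 14²≡32, 15²≡20, 16²≡10, 17²≡2, 18²≡37, 19²≡33, 20²≡31 (mod 41).
So the quadratic residues mod 41 are {1, 2, 4, 5, 8, 9, 10, 16, 18, 20, 21, 23, 25, 31, 32, 33, 36, 37, 39, 40}.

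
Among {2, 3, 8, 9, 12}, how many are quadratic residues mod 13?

3

(2/13) = -1 → non-residue.
(3/13) = +1 → QR.
(8/13) = -1 → non-residue.
(9/13) = +1 → QR.
(12/13) = +1 → QR.
Total quadratic residues among the 5: 3.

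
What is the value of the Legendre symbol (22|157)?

-1

Euler's criterion: (22/157) ≡ 22^78 (mod 157).
22^2 ≡ 13 (mod 157)
22^4 ≡ 12 (mod 157)
22^8 ≡ 144 (mod 157)
22^16 ≡ 12 (mod 157)
22^32 ≡ 144 (mod 157)
22^64 ≡ 12 (mod 157)
22^78 = 22^(64+8+4+2) ≡ 156 (mod 157).
Result is 156 ≡ −1, so (22/157) = −1.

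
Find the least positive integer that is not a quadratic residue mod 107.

(2/107) = −1, so 2 is the smallest positive non-residue mod 107.

2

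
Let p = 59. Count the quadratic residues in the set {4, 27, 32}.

2

(4/59) = +1 → QR.
(27/59) = +1 → QR.
(32/59) = -1 → non-residue.
Total quadratic residues among the 3: 2.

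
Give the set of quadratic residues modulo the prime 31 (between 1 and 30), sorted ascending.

1 2 4 5 7 8 9 10 14 16 18 19 20 25 28

Square k = 1,…,15 (k and 31−k give the same square):
1²=1, 2²=4, 3²=9, 4²=16, 5²=25, 6²≡5, 7²≡18, 8²≡2, 9²≡19, 10²≡7, 11²≡28, 12²≡20, 13²≡14, 14²≡10, 15²≡8 (mod 31).
So the quadratic residues mod 31 are {1, 2, 4, 5, 7, 8, 9, 10, 14, 16, 18, 19, 20, 25, 28}.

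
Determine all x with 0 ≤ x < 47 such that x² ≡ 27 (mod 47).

11, 36

Since 47 ≡ 3 (mod 4), a square root of 27 is 27^((47+1)/4) = 27^12 mod 47.
Repeated squaring: 27^2≡24, 27^4≡12, 27^8≡3 (mod 47).
27^12 = 27^(8+4) ≡ 36 (mod 47).
Check: 36² = 1296 ≡ 27 (mod 47). The two roots are 11 and 36.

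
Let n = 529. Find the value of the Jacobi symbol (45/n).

Reciprocity: 45 ≡ 1 and 529 ≡ 1 (mod 4), so (45/529) = +(529/45).
Reduce top mod 45: now compute (34/45).
Pull out 2: since 45 ≡ 5 (mod 8), (2/45) = -1.
Reciprocity: 17 ≡ 1 and 45 ≡ 1 (mod 4), so (17/45) = +(45/17).
Reduce top mod 17: now compute (11/17).
Reciprocity: 11 ≡ 3 and 17 ≡ 1 (mod 4), so (11/17) = +(17/11).
Reduce top mod 11: now compute (6/11).
Pull out 2: since 11 ≡ 3 (mod 8), (2/11) = -1.
Reciprocity: 3 ≡ 3 and 11 ≡ 3 (mod 4), so (3/11) = −(11/3).
Reduce top mod 3: now compute (2/3).
Pull out 2: since 3 ≡ 3 (mod 8), (2/3) = -1.
Reached (1/3) = 1. Collecting the sign flips along the way, the symbol is +1.

1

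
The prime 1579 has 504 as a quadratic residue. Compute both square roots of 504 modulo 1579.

Since 1579 ≡ 3 (mod 4), a square root of 504 is 504^((1579+1)/4) = 504^395 mod 1579.
Repeated squaring: 504^2≡1376, 504^4≡155, 504^8≡340, 504^16≡333, 504^32≡359, 504^64≡982, 504^128≡1134, 504^256≡650 (mod 1579).
504^395 = 504^(256+128+8+2+1) ≡ 1181 (mod 1579).
Check: 1181² = 1394761 ≡ 504 (mod 1579). The two roots are 398 and 1181.

398, 1181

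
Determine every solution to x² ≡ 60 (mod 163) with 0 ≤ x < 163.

68, 95

Since 163 ≡ 3 (mod 4), a square root of 60 is 60^((163+1)/4) = 60^41 mod 163.
Repeated squaring: 60^2≡14, 60^4≡33, 60^8≡111, 60^16≡96, 60^32≡88 (mod 163).
60^41 = 60^(32+8+1) ≡ 95 (mod 163).
Check: 95² = 9025 ≡ 60 (mod 163). The two roots are 68 and 95.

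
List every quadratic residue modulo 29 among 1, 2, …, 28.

1, 4, 5, 6, 7, 9, 13, 16, 20, 22, 23, 24, 25, 28

Square k = 1,…,14 (k and 29−k give the same square):
1²=1, 2²=4, 3²=9, 4²=16, 5²=25, 6²≡7, 7²≡20, 8²≡6, 9²≡23, 10²≡13, 11²≡5, 12²≡28, 13²≡24, 14²≡22 (mod 29).
So the quadratic residues mod 29 are {1, 4, 5, 6, 7, 9, 13, 16, 20, 22, 23, 24, 25, 28}.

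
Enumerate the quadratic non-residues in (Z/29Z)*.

2 3 8 10 11 12 14 15 17 18 19 21 26 27

Square k = 1,…,14 (k and 29−k give the same square):
1²=1, 2²=4, 3²=9, 4²=16, 5²=25, 6²≡7, 7²≡20, 8²≡6, 9²≡23, 10²≡13, 11²≡5, 12²≡28, 13²≡24, 14²≡22 (mod 29).
The residues are {1, 4, 5, 6, 7, 9, 13, 16, 20, 22, 23, 24, 25, 28}; the non-residues are the remaining 14 nonzero classes.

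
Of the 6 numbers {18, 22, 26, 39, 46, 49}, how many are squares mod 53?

2

(18/53) = -1 → non-residue.
(22/53) = -1 → non-residue.
(26/53) = -1 → non-residue.
(39/53) = -1 → non-residue.
(46/53) = +1 → QR.
(49/53) = +1 → QR.
Total quadratic residues among the 6: 2.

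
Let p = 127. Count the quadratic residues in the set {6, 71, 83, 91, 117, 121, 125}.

3

(6/127) = -1 → non-residue.
(71/127) = +1 → QR.
(83/127) = -1 → non-residue.
(91/127) = -1 → non-residue.
(117/127) = +1 → QR.
(121/127) = +1 → QR.
(125/127) = -1 → non-residue.
Total quadratic residues among the 7: 3.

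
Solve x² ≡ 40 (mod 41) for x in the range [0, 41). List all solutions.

9, 32

41 ≡ 1 (mod 4), so we find a root by search.
Trying successive values, 9² = 81 ≡ 40 (mod 41). The other root is 41 − 9 = 32.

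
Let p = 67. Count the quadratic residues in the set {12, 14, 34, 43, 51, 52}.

1

(12/67) = -1 → non-residue.
(14/67) = +1 → QR.
(34/67) = -1 → non-residue.
(43/67) = -1 → non-residue.
(51/67) = -1 → non-residue.
(52/67) = -1 → non-residue.
Total quadratic residues among the 6: 1.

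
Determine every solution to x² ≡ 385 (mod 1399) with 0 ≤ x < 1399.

Since 1399 ≡ 3 (mod 4), a square root of 385 is 385^((1399+1)/4) = 385^350 mod 1399.
Repeated squaring: 385^2≡1330, 385^4≡564, 385^8≡523, 385^16≡724, 385^32≡950, 385^64≡145, 385^128≡40, 385^256≡201 (mod 1399).
385^350 = 385^(256+64+16+8+4+2) ≡ 1032 (mod 1399).
Check: 1032² = 1065024 ≡ 385 (mod 1399). The two roots are 367 and 1032.

367, 1032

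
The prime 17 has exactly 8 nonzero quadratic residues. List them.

Square k = 1,…,8 (k and 17−k give the same square):
1²=1, 2²=4, 3²=9, 4²=16, 5²≡8, 6²≡2, 7²≡15, 8²≡13 (mod 17).
So the quadratic residues mod 17 are {1, 2, 4, 8, 9, 13, 15, 16}.

1, 2, 4, 8, 9, 13, 15, 16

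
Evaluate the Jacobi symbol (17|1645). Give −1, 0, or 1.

1

Reciprocity: 17 ≡ 1 and 1645 ≡ 1 (mod 4), so (17/1645) = +(1645/17).
Reduce top mod 17: now compute (13/17).
Reciprocity: 13 ≡ 1 and 17 ≡ 1 (mod 4), so (13/17) = +(17/13).
Reduce top mod 13: now compute (4/13).
Pull out 2^2: since 13 ≡ 5 (mod 8), (2/13) = -1, so (2/13)^2 = +1.
Reached (1/13) = 1. Collecting the sign flips along the way, the symbol is +1.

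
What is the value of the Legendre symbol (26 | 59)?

Pull out 2: since 59 ≡ 3 (mod 8), (2/59) = -1.
Reciprocity: 13 ≡ 1 and 59 ≡ 3 (mod 4), so (13/59) = +(59/13).
Reduce top mod 13: now compute (7/13).
Reciprocity: 7 ≡ 3 and 13 ≡ 1 (mod 4), so (7/13) = +(13/7).
Reduce top mod 7: now compute (6/7).
Pull out 2: since 7 ≡ 7 (mod 8), (2/7) = +1.
Reciprocity: 3 ≡ 3 and 7 ≡ 3 (mod 4), so (3/7) = −(7/3).
Reduce top mod 3: now compute (1/3).
Reached (1/3) = 1. Collecting the sign flips along the way, the symbol is +1.

1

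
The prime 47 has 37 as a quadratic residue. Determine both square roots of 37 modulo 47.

Since 47 ≡ 3 (mod 4), a square root of 37 is 37^((47+1)/4) = 37^12 mod 47.
Repeated squaring: 37^2≡6, 37^4≡36, 37^8≡27 (mod 47).
37^12 = 37^(8+4) ≡ 32 (mod 47).
Check: 32² = 1024 ≡ 37 (mod 47). The two roots are 15 and 32.

15, 32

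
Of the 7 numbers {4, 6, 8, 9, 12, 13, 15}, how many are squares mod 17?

(4/17) = +1 → QR.
(6/17) = -1 → non-residue.
(8/17) = +1 → QR.
(9/17) = +1 → QR.
(12/17) = -1 → non-residue.
(13/17) = +1 → QR.
(15/17) = +1 → QR.
Total quadratic residues among the 7: 5.

5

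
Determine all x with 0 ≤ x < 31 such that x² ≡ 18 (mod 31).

Since 31 ≡ 3 (mod 4), a square root of 18 is 18^((31+1)/4) = 18^8 mod 31.
Repeated squaring: 18^2≡14, 18^4≡10, 18^8≡7 (mod 31).
18^8 = 18^(8) ≡ 7 (mod 31).
Check: 7² = 49 ≡ 18 (mod 31). The two roots are 7 and 24.

7, 24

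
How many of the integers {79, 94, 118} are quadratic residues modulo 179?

(79/179) = -1 → non-residue.
(94/179) = -1 → non-residue.
(118/179) = -1 → non-residue.
Total quadratic residues among the 3: 0.

0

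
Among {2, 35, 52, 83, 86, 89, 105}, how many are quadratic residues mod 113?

(2/113) = +1 → QR.
(35/113) = -1 → non-residue.
(52/113) = +1 → QR.
(83/113) = +1 → QR.
(86/113) = -1 → non-residue.
(89/113) = -1 → non-residue.
(105/113) = +1 → QR.
Total quadratic residues among the 7: 4.

4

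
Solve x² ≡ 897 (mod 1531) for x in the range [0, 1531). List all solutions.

543, 988

Since 1531 ≡ 3 (mod 4), a square root of 897 is 897^((1531+1)/4) = 897^383 mod 1531.
Repeated squaring: 897^2≡834, 897^4≡482, 897^8≡1143, 897^16≡506, 897^32≡359, 897^64≡277, 897^128≡179, 897^256≡1421 (mod 1531).
897^383 = 897^(256+64+32+16+8+4+2+1) ≡ 543 (mod 1531).
Check: 543² = 294849 ≡ 897 (mod 1531). The two roots are 543 and 988.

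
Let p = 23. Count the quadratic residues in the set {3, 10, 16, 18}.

(3/23) = +1 → QR.
(10/23) = -1 → non-residue.
(16/23) = +1 → QR.
(18/23) = +1 → QR.
Total quadratic residues among the 4: 3.

3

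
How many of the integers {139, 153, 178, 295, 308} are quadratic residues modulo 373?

(139/373) = -1 → non-residue.
(153/373) = +1 → QR.
(178/373) = -1 → non-residue.
(295/373) = -1 → non-residue.
(308/373) = -1 → non-residue.
Total quadratic residues among the 5: 1.

1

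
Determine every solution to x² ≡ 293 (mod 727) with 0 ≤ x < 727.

223, 504

Since 727 ≡ 3 (mod 4), a square root of 293 is 293^((727+1)/4) = 293^182 mod 727.
Repeated squaring: 293^2≡63, 293^4≡334, 293^8≡325, 293^16≡210, 293^32≡480, 293^64≡668, 293^128≡573 (mod 727).
293^182 = 293^(128+32+16+4+2) ≡ 504 (mod 727).
Check: 504² = 254016 ≡ 293 (mod 727). The two roots are 223 and 504.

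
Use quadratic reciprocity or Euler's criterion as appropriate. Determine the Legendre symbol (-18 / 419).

1

Euler's criterion: (-18/419) ≡ 401^209 (mod 419).
401^2 ≡ 324 (mod 419)
401^4 ≡ 226 (mod 419)
401^8 ≡ 377 (mod 419)
401^16 ≡ 88 (mod 419)
401^32 ≡ 202 (mod 419)
401^64 ≡ 161 (mod 419)
401^128 ≡ 362 (mod 419)
401^209 = 401^(128+64+16+1) ≡ 1 (mod 419).
Result is 1, so (-18/419) = 1.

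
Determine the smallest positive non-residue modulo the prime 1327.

(2/1327) = +1, so 2 is a residue.
(3/1327) = −1, so 3 is the smallest positive non-residue mod 1327.

3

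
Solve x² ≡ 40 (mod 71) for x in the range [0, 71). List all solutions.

18, 53

Since 71 ≡ 3 (mod 4), a square root of 40 is 40^((71+1)/4) = 40^18 mod 71.
Repeated squaring: 40^2≡38, 40^4≡24, 40^8≡8, 40^16≡64 (mod 71).
40^18 = 40^(16+2) ≡ 18 (mod 71).
Check: 18² = 324 ≡ 40 (mod 71). The two roots are 18 and 53.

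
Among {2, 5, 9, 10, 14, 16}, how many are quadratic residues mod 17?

(2/17) = +1 → QR.
(5/17) = -1 → non-residue.
(9/17) = +1 → QR.
(10/17) = -1 → non-residue.
(14/17) = -1 → non-residue.
(16/17) = +1 → QR.
Total quadratic residues among the 6: 3.

3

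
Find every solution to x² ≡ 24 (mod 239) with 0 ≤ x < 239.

44, 195

Since 239 ≡ 3 (mod 4), a square root of 24 is 24^((239+1)/4) = 24^60 mod 239.
Repeated squaring: 24^2≡98, 24^4≡44, 24^8≡24, 24^16≡98, 24^32≡44 (mod 239).
24^60 = 24^(32+16+8+4) ≡ 44 (mod 239).
Check: 44² = 1936 ≡ 24 (mod 239). The two roots are 44 and 195.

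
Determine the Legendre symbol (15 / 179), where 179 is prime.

Euler's criterion: (15/179) ≡ 15^89 (mod 179).
15^2 ≡ 46 (mod 179)
15^4 ≡ 147 (mod 179)
15^8 ≡ 129 (mod 179)
15^16 ≡ 173 (mod 179)
15^32 ≡ 36 (mod 179)
15^64 ≡ 43 (mod 179)
15^89 = 15^(64+16+8+1) ≡ 1 (mod 179).
Result is 1, so (15/179) = 1.

1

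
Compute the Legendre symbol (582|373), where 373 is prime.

Euler's criterion: (582/373) ≡ 209^186 (mod 373).
209^2 ≡ 40 (mod 373)
209^4 ≡ 108 (mod 373)
209^8 ≡ 101 (mod 373)
209^16 ≡ 130 (mod 373)
209^32 ≡ 115 (mod 373)
209^64 ≡ 170 (mod 373)
209^128 ≡ 179 (mod 373)
209^186 = 209^(128+32+16+8+2) ≡ 1 (mod 373).
Result is 1, so (582/373) = 1.

1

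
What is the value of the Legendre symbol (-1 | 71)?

First reduce: -1 ≡ 70 (mod 71).
Pull out 2: since 71 ≡ 7 (mod 8), (2/71) = +1.
Reciprocity: 35 ≡ 3 and 71 ≡ 3 (mod 4), so (35/71) = −(71/35).
Reduce top mod 35: now compute (1/35).
Reached (1/35) = 1. Collecting the sign flips along the way, the symbol is -1.

-1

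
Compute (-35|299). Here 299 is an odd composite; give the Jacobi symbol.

-1

First reduce: -35 ≡ 264 (mod 299).
Pull out 2^3: since 299 ≡ 3 (mod 8), (2/299) = -1, so (2/299)^3 = -1.
Reciprocity: 33 ≡ 1 and 299 ≡ 3 (mod 4), so (33/299) = +(299/33).
Reduce top mod 33: now compute (2/33).
Pull out 2: since 33 ≡ 1 (mod 8), (2/33) = +1.
Reached (1/33) = 1. Collecting the sign flips along the way, the symbol is -1.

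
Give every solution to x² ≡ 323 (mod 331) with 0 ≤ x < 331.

150, 181

Since 331 ≡ 3 (mod 4), a square root of 323 is 323^((331+1)/4) = 323^83 mod 331.
Repeated squaring: 323^2≡64, 323^4≡124, 323^8≡150, 323^16≡323, 323^32≡64, 323^64≡124 (mod 331).
323^83 = 323^(64+16+2+1) ≡ 150 (mod 331).
Check: 150² = 22500 ≡ 323 (mod 331). The two roots are 150 and 181.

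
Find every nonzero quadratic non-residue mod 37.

2, 5, 6, 8, 13, 14, 15, 17, 18, 19, 20, 22, 23, 24, 29, 31, 32, 35

Square k = 1,…,18 (k and 37−k give the same square):
1²=1, 2²=4, 3²=9, 4²=16, 5²=25, 6²=36, 7²≡12, 8²≡27, 9²≡7, 10²≡26, 11²≡10, 12²≡33, 13²≡21, 14²≡11, 15²≡3, 16²≡34, 17²≡30, 18²≡28 (mod 37).
The residues are {1, 3, 4, 7, 9, 10, 11, 12, 16, 21, 25, 26, 27, 28, 30, 33, 34, 36}; the non-residues are the remaining 18 nonzero classes.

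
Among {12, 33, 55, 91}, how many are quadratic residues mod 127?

(12/127) = -1 → non-residue.
(33/127) = -1 → non-residue.
(55/127) = -1 → non-residue.
(91/127) = -1 → non-residue.
Total quadratic residues among the 4: 0.

0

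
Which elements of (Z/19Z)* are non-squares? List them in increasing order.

2 3 8 10 12 13 14 15 18

Square k = 1,…,9 (k and 19−k give the same square):
1²=1, 2²=4, 3²=9, 4²=16, 5²≡6, 6²≡17, 7²≡11, 8²≡7, 9²≡5 (mod 19).
The residues are {1, 4, 5, 6, 7, 9, 11, 16, 17}; the non-residues are the remaining 9 nonzero classes.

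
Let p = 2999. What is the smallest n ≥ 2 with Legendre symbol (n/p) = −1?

(2/2999) = +1, so 2 is a residue.
(3/2999) = +1, so 3 is a residue.
(4/2999) = +1, so 4 is a residue.
(5/2999) = +1, so 5 is a residue.
(6/2999) = +1, so 6 is a residue.
(7/2999) = +1, so 7 is a residue.
(8/2999) = +1, so 8 is a residue.
(9/2999) = +1, so 9 is a residue.
(10/2999) = +1, so 10 is a residue.
(11/2999) = +1, so 11 is a residue.
(12/2999) = +1, so 12 is a residue.
(13/2999) = +1, so 13 is a residue.
(14/2999) = +1, so 14 is a residue.
(15/2999) = +1, so 15 is a residue.
(16/2999) = +1, so 16 is a residue.
(17/2999) = −1, so 17 is the smallest positive non-residue mod 2999.

17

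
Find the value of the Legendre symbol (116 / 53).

Euler's criterion: (116/53) ≡ 10^26 (mod 53).
10^2 ≡ 47 (mod 53)
10^4 ≡ 36 (mod 53)
10^8 ≡ 24 (mod 53)
10^16 ≡ 46 (mod 53)
10^26 = 10^(16+8+2) ≡ 1 (mod 53).
Result is 1, so (116/53) = 1.

1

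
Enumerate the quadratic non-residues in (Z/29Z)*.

2,3,8,10,11,12,14,15,17,18,19,21,26,27

Square k = 1,…,14 (k and 29−k give the same square):
1²=1, 2²=4, 3²=9, 4²=16, 5²=25, 6²≡7, 7²≡20, 8²≡6, 9²≡23, 10²≡13, 11²≡5, 12²≡28, 13²≡24, 14²≡22 (mod 29).
The residues are {1, 4, 5, 6, 7, 9, 13, 16, 20, 22, 23, 24, 25, 28}; the non-residues are the remaining 14 nonzero classes.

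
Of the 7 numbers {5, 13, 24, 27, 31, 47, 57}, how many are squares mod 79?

3

(5/79) = +1 → QR.
(13/79) = +1 → QR.
(24/79) = -1 → non-residue.
(27/79) = -1 → non-residue.
(31/79) = +1 → QR.
(47/79) = -1 → non-residue.
(57/79) = -1 → non-residue.
Total quadratic residues among the 7: 3.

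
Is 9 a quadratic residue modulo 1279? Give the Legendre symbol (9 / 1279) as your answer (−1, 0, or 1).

1

Reciprocity: 9 ≡ 1 and 1279 ≡ 3 (mod 4), so (9/1279) = +(1279/9).
Reduce top mod 9: now compute (1/9).
Reached (1/9) = 1. Collecting the sign flips along the way, the symbol is +1.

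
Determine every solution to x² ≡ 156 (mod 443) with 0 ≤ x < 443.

Since 443 ≡ 3 (mod 4), a square root of 156 is 156^((443+1)/4) = 156^111 mod 443.
Repeated squaring: 156^2≡414, 156^4≡398, 156^8≡253, 156^16≡217, 156^32≡131, 156^64≡327 (mod 443).
156^111 = 156^(64+32+8+4+2+1) ≡ 285 (mod 443).
Check: 285² = 81225 ≡ 156 (mod 443). The two roots are 158 and 285.

158, 285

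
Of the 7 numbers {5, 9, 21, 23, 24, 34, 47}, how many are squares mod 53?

3

(5/53) = -1 → non-residue.
(9/53) = +1 → QR.
(21/53) = -1 → non-residue.
(23/53) = -1 → non-residue.
(24/53) = +1 → QR.
(34/53) = -1 → non-residue.
(47/53) = +1 → QR.
Total quadratic residues among the 7: 3.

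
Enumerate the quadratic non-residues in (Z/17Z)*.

Square k = 1,…,8 (k and 17−k give the same square):
1²=1, 2²=4, 3²=9, 4²=16, 5²≡8, 6²≡2, 7²≡15, 8²≡13 (mod 17).
The residues are {1, 2, 4, 8, 9, 13, 15, 16}; the non-residues are the remaining 8 nonzero classes.

3 5 6 7 10 11 12 14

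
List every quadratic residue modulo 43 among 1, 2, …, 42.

Square k = 1,…,21 (k and 43−k give the same square):
1²=1, 2²=4, 3²=9, 4²=16, 5²=25, 6²=36, 7²≡6, 8²≡21, 9²≡38, 10²≡14, 11²≡35, 12²≡15, 13²≡40, 14²≡24, 15²≡10, 16²≡41, 17²≡31, 18²≡23, 19²≡17, 20²≡13, 21²≡11 (mod 43).
So the quadratic residues mod 43 are {1, 4, 6, 9, 10, 11, 13, 14, 15, 16, 17, 21, 23, 24, 25, 31, 35, 36, 38, 40, 41}.

1,4,6,9,10,11,13,14,15,16,17,21,23,24,25,31,35,36,38,40,41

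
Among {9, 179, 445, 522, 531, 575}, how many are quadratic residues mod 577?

4

(9/577) = +1 → QR.
(179/577) = -1 → non-residue.
(445/577) = +1 → QR.
(522/577) = -1 → non-residue.
(531/577) = +1 → QR.
(575/577) = +1 → QR.
Total quadratic residues among the 6: 4.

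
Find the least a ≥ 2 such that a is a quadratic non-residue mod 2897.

3

(2/2897) = +1, so 2 is a residue.
(3/2897) = −1, so 3 is the smallest positive non-residue mod 2897.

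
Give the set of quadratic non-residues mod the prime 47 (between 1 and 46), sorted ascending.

Square k = 1,…,23 (k and 47−k give the same square):
1²=1, 2²=4, 3²=9, 4²=16, 5²=25, 6²=36, 7²≡2, 8²≡17, 9²≡34, 10²≡6, 11²≡27, 12²≡3, 13²≡28, 14²≡8, 15²≡37, 16²≡21, 17²≡7, 18²≡42, 19²≡32, 20²≡24, 21²≡18, 22²≡14, 23²≡12 (mod 47).
The residues are {1, 2, 3, 4, 6, 7, 8, 9, 12, 14, 16, 17, 18, 21, 24, 25, 27, 28, 32, 34, 36, 37, 42}; the non-residues are the remaining 23 nonzero classes.

5 10 11 13 15 19 20 22 23 26 29 30 31 33 35 38 39 40 41 43 44 45 46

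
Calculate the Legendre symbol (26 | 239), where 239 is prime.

Pull out 2: since 239 ≡ 7 (mod 8), (2/239) = +1.
Reciprocity: 13 ≡ 1 and 239 ≡ 3 (mod 4), so (13/239) = +(239/13).
Reduce top mod 13: now compute (5/13).
Reciprocity: 5 ≡ 1 and 13 ≡ 1 (mod 4), so (5/13) = +(13/5).
Reduce top mod 5: now compute (3/5).
Reciprocity: 3 ≡ 3 and 5 ≡ 1 (mod 4), so (3/5) = +(5/3).
Reduce top mod 3: now compute (2/3).
Pull out 2: since 3 ≡ 3 (mod 8), (2/3) = -1.
Reached (1/3) = 1. Collecting the sign flips along the way, the symbol is -1.

-1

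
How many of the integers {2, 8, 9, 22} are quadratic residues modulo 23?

(2/23) = +1 → QR.
(8/23) = +1 → QR.
(9/23) = +1 → QR.
(22/23) = -1 → non-residue.
Total quadratic residues among the 4: 3.

3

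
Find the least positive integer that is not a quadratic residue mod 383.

5

(2/383) = +1, so 2 is a residue.
(3/383) = +1, so 3 is a residue.
(4/383) = +1, so 4 is a residue.
(5/383) = −1, so 5 is the smallest positive non-residue mod 383.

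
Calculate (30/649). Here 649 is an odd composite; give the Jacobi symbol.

Pull out 2: since 649 ≡ 1 (mod 8), (2/649) = +1.
Reciprocity: 15 ≡ 3 and 649 ≡ 1 (mod 4), so (15/649) = +(649/15).
Reduce top mod 15: now compute (4/15).
Pull out 2^2: since 15 ≡ 7 (mod 8), (2/15) = +1, so (2/15)^2 = +1.
Reached (1/15) = 1. Collecting the sign flips along the way, the symbol is +1.

1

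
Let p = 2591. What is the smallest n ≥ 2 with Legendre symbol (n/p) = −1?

7

(2/2591) = +1, so 2 is a residue.
(3/2591) = +1, so 3 is a residue.
(4/2591) = +1, so 4 is a residue.
(5/2591) = +1, so 5 is a residue.
(6/2591) = +1, so 6 is a residue.
(7/2591) = −1, so 7 is the smallest positive non-residue mod 2591.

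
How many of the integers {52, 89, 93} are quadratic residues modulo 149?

0

(52/149) = -1 → non-residue.
(89/149) = -1 → non-residue.
(93/149) = -1 → non-residue.
Total quadratic residues among the 3: 0.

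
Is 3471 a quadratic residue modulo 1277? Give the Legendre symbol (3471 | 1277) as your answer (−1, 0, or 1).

1

First reduce: 3471 ≡ 917 (mod 1277).
Reciprocity: 917 ≡ 1 and 1277 ≡ 1 (mod 4), so (917/1277) = +(1277/917).
Reduce top mod 917: now compute (360/917).
Pull out 2^3: since 917 ≡ 5 (mod 8), (2/917) = -1, so (2/917)^3 = -1.
Reciprocity: 45 ≡ 1 and 917 ≡ 1 (mod 4), so (45/917) = +(917/45).
Reduce top mod 45: now compute (17/45).
Reciprocity: 17 ≡ 1 and 45 ≡ 1 (mod 4), so (17/45) = +(45/17).
Reduce top mod 17: now compute (11/17).
Reciprocity: 11 ≡ 3 and 17 ≡ 1 (mod 4), so (11/17) = +(17/11).
Reduce top mod 11: now compute (6/11).
Pull out 2: since 11 ≡ 3 (mod 8), (2/11) = -1.
Reciprocity: 3 ≡ 3 and 11 ≡ 3 (mod 4), so (3/11) = −(11/3).
Reduce top mod 3: now compute (2/3).
Pull out 2: since 3 ≡ 3 (mod 8), (2/3) = -1.
Reached (1/3) = 1. Collecting the sign flips along the way, the symbol is +1.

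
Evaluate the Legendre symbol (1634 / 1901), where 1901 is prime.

Pull out 2: since 1901 ≡ 5 (mod 8), (2/1901) = -1.
Reciprocity: 817 ≡ 1 and 1901 ≡ 1 (mod 4), so (817/1901) = +(1901/817).
Reduce top mod 817: now compute (267/817).
Reciprocity: 267 ≡ 3 and 817 ≡ 1 (mod 4), so (267/817) = +(817/267).
Reduce top mod 267: now compute (16/267).
Pull out 2^4: since 267 ≡ 3 (mod 8), (2/267) = -1, so (2/267)^4 = +1.
Reached (1/267) = 1. Collecting the sign flips along the way, the symbol is -1.

-1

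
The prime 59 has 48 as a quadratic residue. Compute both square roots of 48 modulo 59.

Since 59 ≡ 3 (mod 4), a square root of 48 is 48^((59+1)/4) = 48^15 mod 59.
Repeated squaring: 48^2≡3, 48^4≡9, 48^8≡22 (mod 59).
48^15 = 48^(8+4+2+1) ≡ 15 (mod 59).
Check: 15² = 225 ≡ 48 (mod 59). The two roots are 15 and 44.

15, 44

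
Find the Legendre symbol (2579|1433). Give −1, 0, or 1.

-1

First reduce: 2579 ≡ 1146 (mod 1433).
Pull out 2: since 1433 ≡ 1 (mod 8), (2/1433) = +1.
Reciprocity: 573 ≡ 1 and 1433 ≡ 1 (mod 4), so (573/1433) = +(1433/573).
Reduce top mod 573: now compute (287/573).
Reciprocity: 287 ≡ 3 and 573 ≡ 1 (mod 4), so (287/573) = +(573/287).
Reduce top mod 287: now compute (286/287).
Pull out 2: since 287 ≡ 7 (mod 8), (2/287) = +1.
Reciprocity: 143 ≡ 3 and 287 ≡ 3 (mod 4), so (143/287) = −(287/143).
Reduce top mod 143: now compute (1/143).
Reached (1/143) = 1. Collecting the sign flips along the way, the symbol is -1.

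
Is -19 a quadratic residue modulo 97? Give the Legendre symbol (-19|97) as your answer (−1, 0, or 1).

First reduce: -19 ≡ 78 (mod 97).
Pull out 2: since 97 ≡ 1 (mod 8), (2/97) = +1.
Reciprocity: 39 ≡ 3 and 97 ≡ 1 (mod 4), so (39/97) = +(97/39).
Reduce top mod 39: now compute (19/39).
Reciprocity: 19 ≡ 3 and 39 ≡ 3 (mod 4), so (19/39) = −(39/19).
Reduce top mod 19: now compute (1/19).
Reached (1/19) = 1. Collecting the sign flips along the way, the symbol is -1.

-1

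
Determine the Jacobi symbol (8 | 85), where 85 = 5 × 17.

-1

Pull out 2^3: since 85 ≡ 5 (mod 8), (2/85) = -1, so (2/85)^3 = -1.
Reached (1/85) = 1. Collecting the sign flips along the way, the symbol is -1.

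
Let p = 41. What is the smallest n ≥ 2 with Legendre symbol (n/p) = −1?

(2/41) = +1, so 2 is a residue.
(3/41) = −1, so 3 is the smallest positive non-residue mod 41.

3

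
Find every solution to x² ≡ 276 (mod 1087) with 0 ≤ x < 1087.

68, 1019

Since 1087 ≡ 3 (mod 4), a square root of 276 is 276^((1087+1)/4) = 276^272 mod 1087.
Repeated squaring: 276^2≡86, 276^4≡874, 276^8≡802, 276^16≡787, 276^32≡866, 276^64≡1013, 276^128≡41, 276^256≡594 (mod 1087).
276^272 = 276^(256+16) ≡ 68 (mod 1087).
Check: 68² = 4624 ≡ 276 (mod 1087). The two roots are 68 and 1019.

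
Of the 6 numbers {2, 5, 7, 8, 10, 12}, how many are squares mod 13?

(2/13) = -1 → non-residue.
(5/13) = -1 → non-residue.
(7/13) = -1 → non-residue.
(8/13) = -1 → non-residue.
(10/13) = +1 → QR.
(12/13) = +1 → QR.
Total quadratic residues among the 6: 2.

2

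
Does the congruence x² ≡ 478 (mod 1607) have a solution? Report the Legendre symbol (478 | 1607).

1

Pull out 2: since 1607 ≡ 7 (mod 8), (2/1607) = +1.
Reciprocity: 239 ≡ 3 and 1607 ≡ 3 (mod 4), so (239/1607) = −(1607/239).
Reduce top mod 239: now compute (173/239).
Reciprocity: 173 ≡ 1 and 239 ≡ 3 (mod 4), so (173/239) = +(239/173).
Reduce top mod 173: now compute (66/173).
Pull out 2: since 173 ≡ 5 (mod 8), (2/173) = -1.
Reciprocity: 33 ≡ 1 and 173 ≡ 1 (mod 4), so (33/173) = +(173/33).
Reduce top mod 33: now compute (8/33).
Pull out 2^3: since 33 ≡ 1 (mod 8), (2/33) = +1, so (2/33)^3 = +1.
Reached (1/33) = 1. Collecting the sign flips along the way, the symbol is +1.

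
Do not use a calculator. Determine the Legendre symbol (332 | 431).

Pull out 2^2: since 431 ≡ 7 (mod 8), (2/431) = +1, so (2/431)^2 = +1.
Reciprocity: 83 ≡ 3 and 431 ≡ 3 (mod 4), so (83/431) = −(431/83).
Reduce top mod 83: now compute (16/83).
Pull out 2^4: since 83 ≡ 3 (mod 8), (2/83) = -1, so (2/83)^4 = +1.
Reached (1/83) = 1. Collecting the sign flips along the way, the symbol is -1.

-1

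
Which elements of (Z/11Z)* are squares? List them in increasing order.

1,3,4,5,9

Square k = 1,…,5 (k and 11−k give the same square):
1²=1, 2²=4, 3²=9, 4²≡5, 5²≡3 (mod 11).
So the quadratic residues mod 11 are {1, 3, 4, 5, 9}.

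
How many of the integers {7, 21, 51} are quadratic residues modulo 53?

1

(7/53) = +1 → QR.
(21/53) = -1 → non-residue.
(51/53) = -1 → non-residue.
Total quadratic residues among the 3: 1.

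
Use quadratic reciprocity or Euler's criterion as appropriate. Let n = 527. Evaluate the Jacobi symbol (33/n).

Reciprocity: 33 ≡ 1 and 527 ≡ 3 (mod 4), so (33/527) = +(527/33).
Reduce top mod 33: now compute (32/33).
Pull out 2^5: since 33 ≡ 1 (mod 8), (2/33) = +1, so (2/33)^5 = +1.
Reached (1/33) = 1. Collecting the sign flips along the way, the symbol is +1.

1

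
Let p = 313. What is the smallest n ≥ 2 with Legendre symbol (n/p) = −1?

5

(2/313) = +1, so 2 is a residue.
(3/313) = +1, so 3 is a residue.
(4/313) = +1, so 4 is a residue.
(5/313) = −1, so 5 is the smallest positive non-residue mod 313.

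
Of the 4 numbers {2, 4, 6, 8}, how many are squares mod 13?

1

(2/13) = -1 → non-residue.
(4/13) = +1 → QR.
(6/13) = -1 → non-residue.
(8/13) = -1 → non-residue.
Total quadratic residues among the 4: 1.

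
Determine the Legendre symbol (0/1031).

0

Top reduces to 0: gcd > 1, so the symbol is 0.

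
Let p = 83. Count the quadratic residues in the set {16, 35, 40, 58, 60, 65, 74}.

(16/83) = +1 → QR.
(35/83) = -1 → non-residue.
(40/83) = +1 → QR.
(58/83) = -1 → non-residue.
(60/83) = -1 → non-residue.
(65/83) = +1 → QR.
(74/83) = -1 → non-residue.
Total quadratic residues among the 7: 3.

3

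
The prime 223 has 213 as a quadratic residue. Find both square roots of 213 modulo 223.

Since 223 ≡ 3 (mod 4), a square root of 213 is 213^((223+1)/4) = 213^56 mod 223.
Repeated squaring: 213^2≡100, 213^4≡188, 213^8≡110, 213^16≡58, 213^32≡19 (mod 223).
213^56 = 213^(32+16+8) ≡ 131 (mod 223).
Check: 131² = 17161 ≡ 213 (mod 223). The two roots are 92 and 131.

92, 131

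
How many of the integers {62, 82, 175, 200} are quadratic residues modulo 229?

2

(62/229) = +1 → QR.
(82/229) = +1 → QR.
(175/229) = -1 → non-residue.
(200/229) = -1 → non-residue.
Total quadratic residues among the 4: 2.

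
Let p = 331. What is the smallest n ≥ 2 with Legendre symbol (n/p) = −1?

2

(2/331) = −1, so 2 is the smallest positive non-residue mod 331.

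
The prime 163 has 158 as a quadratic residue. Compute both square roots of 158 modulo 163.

22, 141

Since 163 ≡ 3 (mod 4), a square root of 158 is 158^((163+1)/4) = 158^41 mod 163.
Repeated squaring: 158^2≡25, 158^4≡136, 158^8≡77, 158^16≡61, 158^32≡135 (mod 163).
158^41 = 158^(32+8+1) ≡ 22 (mod 163).
Check: 22² = 484 ≡ 158 (mod 163). The two roots are 22 and 141.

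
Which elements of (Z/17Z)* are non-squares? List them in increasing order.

Square k = 1,…,8 (k and 17−k give the same square):
1²=1, 2²=4, 3²=9, 4²=16, 5²≡8, 6²≡2, 7²≡15, 8²≡13 (mod 17).
The residues are {1, 2, 4, 8, 9, 13, 15, 16}; the non-residues are the remaining 8 nonzero classes.

3, 5, 6, 7, 10, 11, 12, 14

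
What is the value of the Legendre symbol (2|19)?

-1

Pull out 2: since 19 ≡ 3 (mod 8), (2/19) = -1.
Reached (1/19) = 1. Collecting the sign flips along the way, the symbol is -1.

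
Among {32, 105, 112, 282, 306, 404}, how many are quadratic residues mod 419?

3

(32/419) = -1 → non-residue.
(105/419) = +1 → QR.
(112/419) = +1 → QR.
(282/419) = -1 → non-residue.
(306/419) = +1 → QR.
(404/419) = -1 → non-residue.
Total quadratic residues among the 6: 3.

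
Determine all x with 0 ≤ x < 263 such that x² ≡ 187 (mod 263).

72, 191

Since 263 ≡ 3 (mod 4), a square root of 187 is 187^((263+1)/4) = 187^66 mod 263.
Repeated squaring: 187^2≡253, 187^4≡100, 187^8≡6, 187^16≡36, 187^32≡244, 187^64≡98 (mod 263).
187^66 = 187^(64+2) ≡ 72 (mod 263).
Check: 72² = 5184 ≡ 187 (mod 263). The two roots are 72 and 191.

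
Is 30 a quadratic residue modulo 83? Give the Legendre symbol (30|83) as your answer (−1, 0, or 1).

Pull out 2: since 83 ≡ 3 (mod 8), (2/83) = -1.
Reciprocity: 15 ≡ 3 and 83 ≡ 3 (mod 4), so (15/83) = −(83/15).
Reduce top mod 15: now compute (8/15).
Pull out 2^3: since 15 ≡ 7 (mod 8), (2/15) = +1, so (2/15)^3 = +1.
Reached (1/15) = 1. Collecting the sign flips along the way, the symbol is +1.

1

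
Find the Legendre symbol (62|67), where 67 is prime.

Pull out 2: since 67 ≡ 3 (mod 8), (2/67) = -1.
Reciprocity: 31 ≡ 3 and 67 ≡ 3 (mod 4), so (31/67) = −(67/31).
Reduce top mod 31: now compute (5/31).
Reciprocity: 5 ≡ 1 and 31 ≡ 3 (mod 4), so (5/31) = +(31/5).
Reduce top mod 5: now compute (1/5).
Reached (1/5) = 1. Collecting the sign flips along the way, the symbol is +1.

1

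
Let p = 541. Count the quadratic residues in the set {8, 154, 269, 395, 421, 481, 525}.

(8/541) = -1 → non-residue.
(154/541) = +1 → QR.
(269/541) = -1 → non-residue.
(395/541) = +1 → QR.
(421/541) = -1 → non-residue.
(481/541) = +1 → QR.
(525/541) = +1 → QR.
Total quadratic residues among the 7: 4.

4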